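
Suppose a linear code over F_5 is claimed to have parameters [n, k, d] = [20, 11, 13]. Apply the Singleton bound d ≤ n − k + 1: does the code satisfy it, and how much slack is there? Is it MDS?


Singleton RHS = n − k + 1 = 10, slack = -3, bound violated (no such code; not MDS).

Singleton bound: d ≤ n − k + 1.
Here n = 20, k = 11, so n − k + 1 = 10.
Given d = 13, check d ≤ 10: NO.
Slack = (n − k + 1) − d = -3.
The slack is negative: d = 13 exceeds n − k + 1 = 10 by 3, so the Singleton bound is violated and no linear [20, 11, 13]_5 code can exist. In particular it is not MDS (MDS requires d = n − k + 1 exactly).
Description: the claimed parameters are [20, 11, 13]_5; such a code would be impossible (violates the Singleton bound).


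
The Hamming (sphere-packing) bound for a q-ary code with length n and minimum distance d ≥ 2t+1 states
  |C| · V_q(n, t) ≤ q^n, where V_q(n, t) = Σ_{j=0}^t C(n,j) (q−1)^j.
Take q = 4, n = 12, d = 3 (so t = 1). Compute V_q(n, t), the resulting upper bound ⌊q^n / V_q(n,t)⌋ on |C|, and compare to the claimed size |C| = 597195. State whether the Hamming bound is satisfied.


V_q(n, t) = 37, q^n = 16777216, Hamming bound = 453438, |C| = 597195 > bound (violated).

Step 1: Compute V_q(n, t) = Σ_{j=0}^1 C(n, j) (q−1)^j.
  j = 0: C(12,0)·(3)^0 = 1·1 = 1.
  j = 1: C(12,1)·(3)^1 = 12·3 = 36.
  V_q(n, t) = 1 + 36 = 37.
Step 2: q^n = 4^12 = 16777216.
Step 3: Hamming bound ⌊q^n / V_q(n,t)⌋ = ⌊16777216/37⌋ = 453438.
Step 4: Compare |C| = 597195 to 453438: violated.
The claimed |C| lies above the Hamming bound, so no 4-ary code of length 12 with d ≥ 3 can have 597195 codewords.


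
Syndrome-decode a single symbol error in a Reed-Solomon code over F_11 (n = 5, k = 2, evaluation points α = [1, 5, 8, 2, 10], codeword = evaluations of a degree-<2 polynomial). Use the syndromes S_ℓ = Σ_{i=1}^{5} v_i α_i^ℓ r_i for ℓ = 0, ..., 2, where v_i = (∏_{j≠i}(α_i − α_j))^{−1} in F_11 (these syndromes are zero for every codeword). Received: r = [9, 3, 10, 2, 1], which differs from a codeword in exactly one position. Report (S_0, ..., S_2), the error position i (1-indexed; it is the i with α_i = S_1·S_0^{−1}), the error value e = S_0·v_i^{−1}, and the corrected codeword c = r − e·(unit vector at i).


S = (6, 4, 10), error at position 3, error magnitude e = 6, c = [9, 3, 4, 2, 1].

Step 1: column multipliers v_i = (∏_{j≠i}(α_i − α_j))^{−1} mod 11.
  i = 1 (α = 1): (1−5)(1−8)(1−2)(1−10) = (−4)·(−7)·(−1)·(−9) = 252 ≡ 10, so v_1 = 10^{−1} = 10 (mod 11).
  i = 2 (α = 5): (5−1)(5−8)(5−2)(5−10) = 4·(−3)·3·(−5) = 180 ≡ 4, so v_2 = 4^{−1} = 3 (mod 11).
  i = 3 (α = 8): (8−1)(8−5)(8−2)(8−10) = 7·3·6·(−2) = −252 ≡ 1, so v_3 = 1^{−1} = 1 (mod 11).
  i = 4 (α = 2): (2−1)(2−5)(2−8)(2−10) = 1·(−3)·(−6)·(−8) = −144 ≡ 10, so v_4 = 10^{−1} = 10 (mod 11).
  i = 5 (α = 10): (10−1)(10−5)(10−8)(10−2) = 9·5·2·8 = 720 ≡ 5, so v_5 = 5^{−1} = 9 (mod 11).
  v = [10, 3, 1, 10, 9].
Step 2: syndromes of r = [9, 3, 10, 2, 1] (all sums mod 11).
  S_0 = Σ v_i r_i = 10·9 + 3·3 + 1·10 + 10·2 + 9·1 = 138 ≡ 6.
  S_1 = Σ v_i α_i r_i = 10·1·9 + 3·5·3 + 1·8·10 + 10·2·2 + 9·10·1 = 345 ≡ 4.
  α_i^2 mod 11 = [1, 3, 9, 4, 1].
  S_2 = Σ v_i α_i^2 r_i = 10·1·9 + 3·3·3 + 1·9·10 + 10·4·2 + 9·1·1 = 296 ≡ 10.
  S = (6, 4, 10) ≠ 0, so r is not a codeword (an error is present).
Step 3: locate the error. For a single error e at position i, S_ℓ = v_i·e·α_i^ℓ, so α_err = S_1/S_0.
  S_0^{−1} = 6^{−1} = 2 (mod 11), so α_err = 4·2 = 8 ≡ 8 = α_3. Error position i = 3.
  Consistency check: S_2/S_1 = 10·3 = 30 ≡ 8 = α_err ✓ (single-error assumption holds).
Step 4: error magnitude e = S_0/v_3 = S_0·∏_{j≠3}(α_3 − α_j) = 6·1 = 6 ≡ 6 (mod 11).
Step 5: correct position 3: c_3 = r_3 − e = 10 − 6 ≡ 4 (mod 11). Hence c = [9, 3, 4, 2, 1].
  Check: interpolating c through the α_i gives m(x) = 5 + 4·x (degree < 2) with m(α_i) = c_i for every i, so c is indeed a codeword.


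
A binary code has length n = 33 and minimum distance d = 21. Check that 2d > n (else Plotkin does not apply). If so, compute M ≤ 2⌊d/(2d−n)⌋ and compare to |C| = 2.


Plotkin bound M ≤ 4; given |C| = 2 ≤ bound (satisfied).

Check applicability: 2d = 42, n = 33.
2d − n = 9 > 0, so Plotkin applies.
Compute d/(2d−n) = 21/9 ≈ 2.3333.
⌊d/(2d−n)⌋ = 2.
Plotkin bound: M ≤ 2·2 = 4.
Given |C| = 2, check: satisfied.
This |C| is below the Plotkin bound.


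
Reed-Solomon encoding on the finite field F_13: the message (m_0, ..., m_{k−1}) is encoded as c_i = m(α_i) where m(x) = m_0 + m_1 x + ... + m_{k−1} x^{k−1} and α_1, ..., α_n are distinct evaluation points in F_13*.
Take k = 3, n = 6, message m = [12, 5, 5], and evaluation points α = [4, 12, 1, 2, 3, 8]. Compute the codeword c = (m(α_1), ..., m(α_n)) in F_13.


c = [8, 12, 9, 3, 7, 8]

Message polynomial: m(x) = 12 + 5·x + 5·x^2 (mod 13).
For each evaluation point α_i, compute m(α_i) mod 13:
  α_1 = 4: Horner steps 5 → 12 → 8, so m(4) = 8.
  α_2 = 12: Horner steps 5 → 0 → 12, so m(12) = 12.
  α_3 = 1: Horner steps 5 → 10 → 9, so m(1) = 9.
  α_4 = 2: Horner steps 5 → 2 → 3, so m(2) = 3.
  α_5 = 3: Horner steps 5 → 7 → 7, so m(3) = 7.
  α_6 = 8: Horner steps 5 → 6 → 8, so m(8) = 8.
Codeword c = [8, 12, 9, 3, 7, 8] ∈ F_13^6.


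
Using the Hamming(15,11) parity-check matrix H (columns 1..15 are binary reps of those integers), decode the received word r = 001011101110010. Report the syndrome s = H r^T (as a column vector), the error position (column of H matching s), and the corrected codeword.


s = (0, 0, 0, 1)^T, error position = 1, corrected codeword c = 101011101110010

Compute s = H r^T mod 2 one row at a time:
  s_1 = 0 + 1 + 1 + 1 + 0 + 0 + 1 + 0 = 4 ≡ 0 (mod 2).
  s_2 = 0 + 1 + 1 + 1 + 0 + 0 + 1 + 0 = 4 ≡ 0 (mod 2).
  s_3 = 0 + 1 + 1 + 1 + 1 + 1 + 1 + 0 = 6 ≡ 0 (mod 2).
  s_4 = 0 + 1 + 1 + 1 + 1 + 1 + 0 + 0 = 5 ≡ 1 (mod 2).
s = (0, 0, 0, 1)^T — this equals column 1 of H (binary 0001), so error is at position 1.
Correct: flip bit 1 of r = 001011101110010 to get c = 101011101110010.


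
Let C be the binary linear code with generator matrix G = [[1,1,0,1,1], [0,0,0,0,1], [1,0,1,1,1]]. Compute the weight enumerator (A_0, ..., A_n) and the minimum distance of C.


Weight distribution: A_0 = 1, A_1 = 1, A_2 = 1, A_3 = 3, A_4 = 2. Minimum distance d = 1.

Enumerate all 2^3 = 8 messages m ∈ F_2^3.
For each, compute codeword c = mG in F_2^5, then tally its weight.
  m = 000 → c = 00000, weight = 0.
  m = 100 → c = 11011, weight = 4.
  m = 010 → c = 00001, weight = 1.
  m = 110 → c = 11010, weight = 3.
  m = 001 → c = 10111, weight = 4.
  m = 101 → c = 01100, weight = 2.
  m = 011 → c = 10110, weight = 3.
  m = 111 → c = 01101, weight = 3.
Tally weights:
  weight 0: 1 codewords.
  weight 1: 1 codewords.
  weight 2: 1 codewords.
  weight 3: 3 codewords.
  weight 4: 2 codewords.
Minimum distance d = smallest w > 0 with A_w > 0 = 1.
Sanity: Σ A_w = 8 = 2^3 = 8 ✓.


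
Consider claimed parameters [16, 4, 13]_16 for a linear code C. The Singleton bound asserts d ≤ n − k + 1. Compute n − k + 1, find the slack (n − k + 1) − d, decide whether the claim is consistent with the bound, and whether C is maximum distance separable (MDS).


Singleton RHS = n − k + 1 = 13, slack = 0, bound satisfied, MDS.

Singleton bound: d ≤ n − k + 1.
Here n = 16, k = 4, so n − k + 1 = 13.
Given d = 13, check d ≤ 13: YES.
Slack = (n − k + 1) − d = 0.
The code is MDS (slack = 0).
Description: the claimed parameters are [16, 4, 13]_16; such a code would be MDS (meets Singleton bound).


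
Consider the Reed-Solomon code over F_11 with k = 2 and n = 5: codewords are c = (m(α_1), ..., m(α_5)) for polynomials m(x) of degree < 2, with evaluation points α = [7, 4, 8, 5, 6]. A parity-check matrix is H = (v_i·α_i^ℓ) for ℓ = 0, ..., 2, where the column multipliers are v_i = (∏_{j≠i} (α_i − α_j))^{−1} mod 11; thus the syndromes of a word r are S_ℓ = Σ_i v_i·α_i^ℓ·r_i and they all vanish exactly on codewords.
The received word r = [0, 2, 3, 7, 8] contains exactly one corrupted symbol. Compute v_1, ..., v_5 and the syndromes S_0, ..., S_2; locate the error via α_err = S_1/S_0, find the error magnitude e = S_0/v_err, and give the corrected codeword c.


S = (7, 2, 10), error at position 4, error magnitude e = 2, c = [0, 2, 3, 5, 8].

Step 1: column multipliers v_i = (∏_{j≠i}(α_i − α_j))^{−1} mod 11.
  i = 1 (α = 7): (7−4)(7−8)(7−5)(7−6) = 3·(−1)·2·1 = −6 ≡ 5, so v_1 = 5^{−1} = 9 (mod 11).
  i = 2 (α = 4): (4−7)(4−8)(4−5)(4−6) = (−3)·(−4)·(−1)·(−2) = 24 ≡ 2, so v_2 = 2^{−1} = 6 (mod 11).
  i = 3 (α = 8): (8−7)(8−4)(8−5)(8−6) = 1·4·3·2 = 24 ≡ 2, so v_3 = 2^{−1} = 6 (mod 11).
  i = 4 (α = 5): (5−7)(5−4)(5−8)(5−6) = (−2)·1·(−3)·(−1) = −6 ≡ 5, so v_4 = 5^{−1} = 9 (mod 11).
  i = 5 (α = 6): (6−7)(6−4)(6−8)(6−5) = (−1)·2·(−2)·1 = 4 ≡ 4, so v_5 = 4^{−1} = 3 (mod 11).
  v = [9, 6, 6, 9, 3].
Step 2: syndromes of r = [0, 2, 3, 7, 8] (all sums mod 11).
  S_0 = Σ v_i r_i = 9·0 + 6·2 + 6·3 + 9·7 + 3·8 = 117 ≡ 7.
  S_1 = Σ v_i α_i r_i = 9·7·0 + 6·4·2 + 6·8·3 + 9·5·7 + 3·6·8 = 651 ≡ 2.
  α_i^2 mod 11 = [5, 5, 9, 3, 3].
  S_2 = Σ v_i α_i^2 r_i = 9·5·0 + 6·5·2 + 6·9·3 + 9·3·7 + 3·3·8 = 483 ≡ 10.
  S = (7, 2, 10) ≠ 0, so r is not a codeword (an error is present).
Step 3: locate the error. For a single error e at position i, S_ℓ = v_i·e·α_i^ℓ, so α_err = S_1/S_0.
  S_0^{−1} = 7^{−1} = 8 (mod 11), so α_err = 2·8 = 16 ≡ 5 = α_4. Error position i = 4.
  Consistency check: S_2/S_1 = 10·6 = 60 ≡ 5 = α_err ✓ (single-error assumption holds).
Step 4: error magnitude e = S_0/v_4 = S_0·∏_{j≠4}(α_4 − α_j) = 7·5 = 35 ≡ 2 (mod 11).
Step 5: correct position 4: c_4 = r_4 − e = 7 − 2 ≡ 5 (mod 11). Hence c = [0, 2, 3, 5, 8].
  Check: interpolating c through the α_i gives m(x) = 1 + 3·x (degree < 2) with m(α_i) = c_i for every i, so c is indeed a codeword.


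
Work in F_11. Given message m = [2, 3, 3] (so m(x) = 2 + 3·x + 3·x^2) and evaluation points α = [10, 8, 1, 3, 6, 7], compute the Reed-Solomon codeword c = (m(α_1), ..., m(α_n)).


c = [2, 9, 8, 5, 7, 5]

Message polynomial: m(x) = 2 + 3·x + 3·x^2 (mod 11).
For each evaluation point α_i, compute m(α_i) mod 11:
  α_1 = 10: Horner steps 3 → 0 → 2, so m(10) = 2.
  α_2 = 8: Horner steps 3 → 5 → 9, so m(8) = 9.
  α_3 = 1: Horner steps 3 → 6 → 8, so m(1) = 8.
  α_4 = 3: Horner steps 3 → 1 → 5, so m(3) = 5.
  α_5 = 6: Horner steps 3 → 10 → 7, so m(6) = 7.
  α_6 = 7: Horner steps 3 → 2 → 5, so m(7) = 5.
Codeword c = [2, 9, 8, 5, 7, 5] ∈ F_11^6.


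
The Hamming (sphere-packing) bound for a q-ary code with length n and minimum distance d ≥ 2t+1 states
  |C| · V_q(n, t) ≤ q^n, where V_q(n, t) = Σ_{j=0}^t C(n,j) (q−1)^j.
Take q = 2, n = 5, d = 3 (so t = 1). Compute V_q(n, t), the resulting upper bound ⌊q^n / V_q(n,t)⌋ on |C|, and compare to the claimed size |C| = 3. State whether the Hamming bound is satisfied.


V_q(n, t) = 6, q^n = 32, Hamming bound = 5, |C| = 3 ≤ bound (satisfied).

Step 1: Compute V_q(n, t) = Σ_{j=0}^1 C(n, j) (q−1)^j.
  j = 0: C(5,0)·(1)^0 = 1·1 = 1.
  j = 1: C(5,1)·(1)^1 = 5·1 = 5.
  V_q(n, t) = 1 + 5 = 6.
Step 2: q^n = 2^5 = 32.
Step 3: Hamming bound ⌊q^n / V_q(n,t)⌋ = ⌊32/6⌋ = 5.
Step 4: Compare |C| = 3 to 5: satisfied.
The claimed |C| lies below the Hamming bound.


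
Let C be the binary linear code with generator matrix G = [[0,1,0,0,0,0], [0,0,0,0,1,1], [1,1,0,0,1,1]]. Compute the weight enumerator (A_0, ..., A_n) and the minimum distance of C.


Weight distribution: A_0 = 1, A_1 = 2, A_2 = 2, A_3 = 2, A_4 = 1. Minimum distance d = 1.

Enumerate all 2^3 = 8 messages m ∈ F_2^3.
For each, compute codeword c = mG in F_2^6, then tally its weight.
  m = 000 → c = 000000, weight = 0.
  m = 100 → c = 010000, weight = 1.
  m = 010 → c = 000011, weight = 2.
  m = 110 → c = 010011, weight = 3.
  m = 001 → c = 110011, weight = 4.
  m = 101 → c = 100011, weight = 3.
  m = 011 → c = 110000, weight = 2.
  m = 111 → c = 100000, weight = 1.
Tally weights:
  weight 0: 1 codewords.
  weight 1: 2 codewords.
  weight 2: 2 codewords.
  weight 3: 2 codewords.
  weight 4: 1 codewords.
Minimum distance d = smallest w > 0 with A_w > 0 = 1.
Sanity: Σ A_w = 8 = 2^3 = 8 ✓.


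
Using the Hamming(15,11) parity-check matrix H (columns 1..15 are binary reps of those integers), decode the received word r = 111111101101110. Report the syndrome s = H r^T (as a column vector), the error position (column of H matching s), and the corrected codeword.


s = (1, 1, 0, 0)^T, error position = 12, corrected codeword c = 111111101100110

Compute s = H r^T mod 2 one row at a time:
  s_1 = 0 + 1 + 1 + 0 + 1 + 1 + 1 + 0 = 5 ≡ 1 (mod 2).
  s_2 = 1 + 1 + 1 + 1 + 1 + 1 + 1 + 0 = 7 ≡ 1 (mod 2).
  s_3 = 1 + 1 + 1 + 1 + 1 + 0 + 1 + 0 = 6 ≡ 0 (mod 2).
  s_4 = 1 + 1 + 1 + 1 + 1 + 0 + 1 + 0 = 6 ≡ 0 (mod 2).
s = (1, 1, 0, 0)^T — this equals column 12 of H (binary 1100), so error is at position 12.
Correct: flip bit 12 of r = 111111101101110 to get c = 111111101100110.


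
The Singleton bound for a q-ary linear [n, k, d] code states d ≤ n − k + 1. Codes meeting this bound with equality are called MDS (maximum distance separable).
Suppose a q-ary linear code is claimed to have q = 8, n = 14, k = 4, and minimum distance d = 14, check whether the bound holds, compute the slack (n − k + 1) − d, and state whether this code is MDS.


Singleton RHS = n − k + 1 = 11, slack = -3, bound violated (no such code; not MDS).

Singleton bound: d ≤ n − k + 1.
Here n = 14, k = 4, so n − k + 1 = 11.
Given d = 14, check d ≤ 11: NO.
Slack = (n − k + 1) − d = -3.
The slack is negative: d = 14 exceeds n − k + 1 = 11 by 3, so the Singleton bound is violated and no linear [14, 4, 14]_8 code can exist. In particular it is not MDS (MDS requires d = n − k + 1 exactly).
Description: the claimed parameters are [14, 4, 14]_8; such a code would be impossible (violates the Singleton bound).


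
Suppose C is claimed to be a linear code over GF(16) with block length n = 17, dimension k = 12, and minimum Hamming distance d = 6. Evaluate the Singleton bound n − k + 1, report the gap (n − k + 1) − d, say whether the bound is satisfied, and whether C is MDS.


Singleton RHS = n − k + 1 = 6, slack = 0, bound satisfied, MDS.

Singleton bound: d ≤ n − k + 1.
Here n = 17, k = 12, so n − k + 1 = 6.
Given d = 6, check d ≤ 6: YES.
Slack = (n − k + 1) − d = 0.
The code is MDS (slack = 0).
Description: the claimed parameters are [17, 12, 6]_16; such a code would be MDS (meets Singleton bound).


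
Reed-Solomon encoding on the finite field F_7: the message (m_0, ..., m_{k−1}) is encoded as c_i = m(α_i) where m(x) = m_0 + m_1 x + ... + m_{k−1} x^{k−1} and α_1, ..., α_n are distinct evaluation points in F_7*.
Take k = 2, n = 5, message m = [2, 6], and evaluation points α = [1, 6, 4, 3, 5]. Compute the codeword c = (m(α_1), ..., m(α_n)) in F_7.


c = [1, 3, 5, 6, 4]

Message polynomial: m(x) = 2 + 6·x (mod 7).
For each evaluation point α_i, compute m(α_i) mod 7:
  α_1 = 1: Horner steps 6 → 1, so m(1) = 1.
  α_2 = 6: Horner steps 6 → 3, so m(6) = 3.
  α_3 = 4: Horner steps 6 → 5, so m(4) = 5.
  α_4 = 3: Horner steps 6 → 6, so m(3) = 6.
  α_5 = 5: Horner steps 6 → 4, so m(5) = 4.
Codeword c = [1, 3, 5, 6, 4] ∈ F_7^5.


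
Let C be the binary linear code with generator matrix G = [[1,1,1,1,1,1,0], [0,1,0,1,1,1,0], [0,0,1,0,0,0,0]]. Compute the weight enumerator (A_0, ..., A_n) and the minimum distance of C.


Weight distribution: A_0 = 1, A_1 = 2, A_2 = 1, A_4 = 1, A_5 = 2, A_6 = 1. Minimum distance d = 1.

Enumerate all 2^3 = 8 messages m ∈ F_2^3.
For each, compute codeword c = mG in F_2^7, then tally its weight.
  m = 000 → c = 0000000, weight = 0.
  m = 100 → c = 1111110, weight = 6.
  m = 010 → c = 0101110, weight = 4.
  m = 110 → c = 1010000, weight = 2.
  m = 001 → c = 0010000, weight = 1.
  m = 101 → c = 1101110, weight = 5.
  m = 011 → c = 0111110, weight = 5.
  m = 111 → c = 1000000, weight = 1.
Tally weights:
  weight 0: 1 codewords.
  weight 1: 2 codewords.
  weight 2: 1 codewords.
  weight 4: 1 codewords.
  weight 5: 2 codewords.
  weight 6: 1 codewords.
Minimum distance d = smallest w > 0 with A_w > 0 = 1.
Sanity: Σ A_w = 8 = 2^3 = 8 ✓.


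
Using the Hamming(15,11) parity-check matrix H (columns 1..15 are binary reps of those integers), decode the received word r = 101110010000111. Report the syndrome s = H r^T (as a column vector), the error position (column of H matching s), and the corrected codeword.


s = (0, 1, 1, 1)^T, error position = 7, corrected codeword c = 101110110000111

Compute s = H r^T mod 2 one row at a time:
  s_1 = 1 + 0 + 0 + 0 + 0 + 1 + 1 + 1 = 4 ≡ 0 (mod 2).
  s_2 = 1 + 1 + 0 + 0 + 0 + 1 + 1 + 1 = 5 ≡ 1 (mod 2).
  s_3 = 0 + 1 + 0 + 0 + 0 + 0 + 1 + 1 = 3 ≡ 1 (mod 2).
  s_4 = 1 + 1 + 1 + 0 + 0 + 0 + 1 + 1 = 5 ≡ 1 (mod 2).
s = (0, 1, 1, 1)^T — this equals column 7 of H (binary 0111), so error is at position 7.
Correct: flip bit 7 of r = 101110010000111 to get c = 101110110000111.


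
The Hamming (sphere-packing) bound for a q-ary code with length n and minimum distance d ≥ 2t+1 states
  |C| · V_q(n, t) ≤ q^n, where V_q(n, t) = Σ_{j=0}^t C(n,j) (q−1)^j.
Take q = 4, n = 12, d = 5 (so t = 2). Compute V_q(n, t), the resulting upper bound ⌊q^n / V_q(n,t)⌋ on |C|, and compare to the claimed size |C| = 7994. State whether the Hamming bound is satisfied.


V_q(n, t) = 631, q^n = 16777216, Hamming bound = 26588, |C| = 7994 ≤ bound (satisfied).

Step 1: Compute V_q(n, t) = Σ_{j=0}^2 C(n, j) (q−1)^j.
  j = 0: C(12,0)·(3)^0 = 1·1 = 1.
  j = 1: C(12,1)·(3)^1 = 12·3 = 36.
  j = 2: C(12,2)·(3)^2 = 66·9 = 594.
  V_q(n, t) = 1 + 36 + 594 = 631.
Step 2: q^n = 4^12 = 16777216.
Step 3: Hamming bound ⌊q^n / V_q(n,t)⌋ = ⌊16777216/631⌋ = 26588.
Step 4: Compare |C| = 7994 to 26588: satisfied.
The claimed |C| lies below the Hamming bound.


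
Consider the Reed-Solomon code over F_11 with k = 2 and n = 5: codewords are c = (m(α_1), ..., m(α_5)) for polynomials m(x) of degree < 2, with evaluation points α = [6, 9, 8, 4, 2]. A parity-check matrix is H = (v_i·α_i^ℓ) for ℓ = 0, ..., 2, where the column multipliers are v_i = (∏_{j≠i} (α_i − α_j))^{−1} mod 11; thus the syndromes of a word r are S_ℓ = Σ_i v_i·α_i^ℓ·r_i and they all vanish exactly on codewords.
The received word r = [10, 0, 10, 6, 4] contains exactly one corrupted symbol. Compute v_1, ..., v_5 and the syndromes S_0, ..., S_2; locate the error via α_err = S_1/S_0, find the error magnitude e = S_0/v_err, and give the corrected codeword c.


S = (6, 3, 7), error at position 1, error magnitude e = 2, c = [8, 0, 10, 6, 4].

Step 1: column multipliers v_i = (∏_{j≠i}(α_i − α_j))^{−1} mod 11.
  i = 1 (α = 6): (6−9)(6−8)(6−4)(6−2) = (−3)·(−2)·2·4 = 48 ≡ 4, so v_1 = 4^{−1} = 3 (mod 11).
  i = 2 (α = 9): (9−6)(9−8)(9−4)(9−2) = 3·1·5·7 = 105 ≡ 6, so v_2 = 6^{−1} = 2 (mod 11).
  i = 3 (α = 8): (8−6)(8−9)(8−4)(8−2) = 2·(−1)·4·6 = −48 ≡ 7, so v_3 = 7^{−1} = 8 (mod 11).
  i = 4 (α = 4): (4−6)(4−9)(4−8)(4−2) = (−2)·(−5)·(−4)·2 = −80 ≡ 8, so v_4 = 8^{−1} = 7 (mod 11).
  i = 5 (α = 2): (2−6)(2−9)(2−8)(2−4) = (−4)·(−7)·(−6)·(−2) = 336 ≡ 6, so v_5 = 6^{−1} = 2 (mod 11).
  v = [3, 2, 8, 7, 2].
Step 2: syndromes of r = [10, 0, 10, 6, 4] (all sums mod 11).
  S_0 = Σ v_i r_i = 3·10 + 2·0 + 8·10 + 7·6 + 2·4 = 160 ≡ 6.
  S_1 = Σ v_i α_i r_i = 3·6·10 + 2·9·0 + 8·8·10 + 7·4·6 + 2·2·4 = 1004 ≡ 3.
  α_i^2 mod 11 = [3, 4, 9, 5, 4].
  S_2 = Σ v_i α_i^2 r_i = 3·3·10 + 2·4·0 + 8·9·10 + 7·5·6 + 2·4·4 = 1052 ≡ 7.
  S = (6, 3, 7) ≠ 0, so r is not a codeword (an error is present).
Step 3: locate the error. For a single error e at position i, S_ℓ = v_i·e·α_i^ℓ, so α_err = S_1/S_0.
  S_0^{−1} = 6^{−1} = 2 (mod 11), so α_err = 3·2 = 6 ≡ 6 = α_1. Error position i = 1.
  Consistency check: S_2/S_1 = 7·4 = 28 ≡ 6 = α_err ✓ (single-error assumption holds).
Step 4: error magnitude e = S_0/v_1 = S_0·∏_{j≠1}(α_1 − α_j) = 6·4 = 24 ≡ 2 (mod 11).
Step 5: correct position 1: c_1 = r_1 − e = 10 − 2 ≡ 8 (mod 11). Hence c = [8, 0, 10, 6, 4].
  Check: interpolating c through the α_i gives m(x) = 2 + 1·x (degree < 2) with m(α_i) = c_i for every i, so c is indeed a codeword.


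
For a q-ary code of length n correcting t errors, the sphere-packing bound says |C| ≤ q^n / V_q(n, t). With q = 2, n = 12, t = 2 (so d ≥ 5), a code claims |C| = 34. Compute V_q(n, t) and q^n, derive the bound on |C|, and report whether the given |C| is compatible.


V_q(n, t) = 79, q^n = 4096, Hamming bound = 51, |C| = 34 ≤ bound (satisfied).

Step 1: Compute V_q(n, t) = Σ_{j=0}^2 C(n, j) (q−1)^j.
  j = 0: C(12,0)·(1)^0 = 1·1 = 1.
  j = 1: C(12,1)·(1)^1 = 12·1 = 12.
  j = 2: C(12,2)·(1)^2 = 66·1 = 66.
  V_q(n, t) = 1 + 12 + 66 = 79.
Step 2: q^n = 2^12 = 4096.
Step 3: Hamming bound ⌊q^n / V_q(n,t)⌋ = ⌊4096/79⌋ = 51.
Step 4: Compare |C| = 34 to 51: satisfied.
The claimed |C| lies below the Hamming bound.


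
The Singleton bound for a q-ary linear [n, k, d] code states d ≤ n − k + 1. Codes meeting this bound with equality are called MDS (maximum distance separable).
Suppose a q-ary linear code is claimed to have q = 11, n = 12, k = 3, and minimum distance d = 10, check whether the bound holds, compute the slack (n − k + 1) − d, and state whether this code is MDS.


Singleton RHS = n − k + 1 = 10, slack = 0, bound satisfied, MDS.

Singleton bound: d ≤ n − k + 1.
Here n = 12, k = 3, so n − k + 1 = 10.
Given d = 10, check d ≤ 10: YES.
Slack = (n − k + 1) − d = 0.
The code is MDS (slack = 0).
Description: the claimed parameters are [12, 3, 10]_11; such a code would be MDS (meets Singleton bound).


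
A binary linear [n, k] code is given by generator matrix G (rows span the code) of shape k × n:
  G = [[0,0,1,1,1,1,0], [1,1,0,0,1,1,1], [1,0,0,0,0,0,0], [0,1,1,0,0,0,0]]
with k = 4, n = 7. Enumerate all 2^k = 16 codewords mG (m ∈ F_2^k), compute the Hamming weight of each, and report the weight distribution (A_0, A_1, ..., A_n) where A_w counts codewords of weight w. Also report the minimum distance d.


Weight distribution: A_0 = 1, A_1 = 1, A_2 = 2, A_3 = 2, A_4 = 5, A_5 = 5. Minimum distance d = 1.

Enumerate all 2^4 = 16 messages m ∈ F_2^4.
For each, compute codeword c = mG in F_2^7, then tally its weight.
  m = 0000 → c = 0000000, weight = 0.
  m = 1000 → c = 0011110, weight = 4.
  m = 0100 → c = 1100111, weight = 5.
  m = 1100 → c = 1111001, weight = 5.
  m = 0010 → c = 1000000, weight = 1.
  m = 1010 → c = 1011110, weight = 5.
  m = 0110 → c = 0100111, weight = 4.
  m = 1110 → c = 0111001, weight = 4.
  m = 0001 → c = 0110000, weight = 2.
  m = 1001 → c = 0101110, weight = 4.
  m = 0101 → c = 1010111, weight = 5.
  m = 1101 → c = 1001001, weight = 3.
  m = 0011 → c = 1110000, weight = 3.
  m = 1011 → c = 1101110, weight = 5.
  m = 0111 → c = 0010111, weight = 4.
  m = 1111 → c = 0001001, weight = 2.
Tally weights:
  weight 0: 1 codewords.
  weight 1: 1 codewords.
  weight 2: 2 codewords.
  weight 3: 2 codewords.
  weight 4: 5 codewords.
  weight 5: 5 codewords.
Minimum distance d = smallest w > 0 with A_w > 0 = 1.
Sanity: Σ A_w = 16 = 2^4 = 16 ✓.


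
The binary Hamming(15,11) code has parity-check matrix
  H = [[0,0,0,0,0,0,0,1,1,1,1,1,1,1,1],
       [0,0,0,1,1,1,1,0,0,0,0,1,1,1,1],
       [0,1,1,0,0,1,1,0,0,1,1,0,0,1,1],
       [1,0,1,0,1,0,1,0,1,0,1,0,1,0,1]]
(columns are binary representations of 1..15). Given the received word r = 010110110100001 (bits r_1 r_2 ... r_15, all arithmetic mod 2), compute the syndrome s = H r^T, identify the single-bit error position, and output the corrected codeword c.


s = (1, 0, 0, 1)^T, error position = 9, corrected codeword c = 010110111100001

Compute s = H r^T mod 2 one row at a time:
  s_1 = 1 + 0 + 1 + 0 + 0 + 0 + 0 + 1 = 3 ≡ 1 (mod 2).
  s_2 = 1 + 1 + 0 + 1 + 0 + 0 + 0 + 1 = 4 ≡ 0 (mod 2).
  s_3 = 1 + 0 + 0 + 1 + 1 + 0 + 0 + 1 = 4 ≡ 0 (mod 2).
  s_4 = 0 + 0 + 1 + 1 + 0 + 0 + 0 + 1 = 3 ≡ 1 (mod 2).
s = (1, 0, 0, 1)^T — this equals column 9 of H (binary 1001), so error is at position 9.
Correct: flip bit 9 of r = 010110110100001 to get c = 010110111100001.


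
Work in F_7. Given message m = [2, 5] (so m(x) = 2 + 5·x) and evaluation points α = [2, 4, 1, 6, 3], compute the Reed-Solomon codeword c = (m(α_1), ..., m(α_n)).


c = [5, 1, 0, 4, 3]

Message polynomial: m(x) = 2 + 5·x (mod 7).
For each evaluation point α_i, compute m(α_i) mod 7:
  α_1 = 2: Horner steps 5 → 5, so m(2) = 5.
  α_2 = 4: Horner steps 5 → 1, so m(4) = 1.
  α_3 = 1: Horner steps 5 → 0, so m(1) = 0.
  α_4 = 6: Horner steps 5 → 4, so m(6) = 4.
  α_5 = 3: Horner steps 5 → 3, so m(3) = 3.
Codeword c = [5, 1, 0, 4, 3] ∈ F_7^5.


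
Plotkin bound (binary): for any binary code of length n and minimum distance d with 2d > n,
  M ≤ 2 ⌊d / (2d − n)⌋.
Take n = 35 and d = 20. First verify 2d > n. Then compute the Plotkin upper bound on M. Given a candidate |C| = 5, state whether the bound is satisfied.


Plotkin bound M ≤ 8; given |C| = 5 ≤ bound (satisfied).

Check applicability: 2d = 40, n = 35.
2d − n = 5 > 0, so Plotkin applies.
Compute d/(2d−n) = 20/5 ≈ 4.0000.
⌊d/(2d−n)⌋ = 4.
Plotkin bound: M ≤ 2·4 = 8.
Given |C| = 5, check: satisfied.
This |C| is below the Plotkin bound.


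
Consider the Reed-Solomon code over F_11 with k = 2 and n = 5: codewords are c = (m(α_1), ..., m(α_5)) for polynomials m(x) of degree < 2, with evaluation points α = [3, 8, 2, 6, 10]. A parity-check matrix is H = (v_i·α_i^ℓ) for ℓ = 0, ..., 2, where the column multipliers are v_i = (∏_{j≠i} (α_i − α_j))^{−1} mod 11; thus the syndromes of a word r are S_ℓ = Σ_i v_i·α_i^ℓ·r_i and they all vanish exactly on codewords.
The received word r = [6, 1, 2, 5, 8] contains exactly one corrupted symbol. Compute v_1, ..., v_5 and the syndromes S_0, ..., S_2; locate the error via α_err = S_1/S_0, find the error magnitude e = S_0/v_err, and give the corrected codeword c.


S = (10, 8, 2), error at position 1, error magnitude e = 6, c = [0, 1, 2, 5, 8].

Step 1: column multipliers v_i = (∏_{j≠i}(α_i − α_j))^{−1} mod 11.
  i = 1 (α = 3): (3−8)(3−2)(3−6)(3−10) = (−5)·1·(−3)·(−7) = −105 ≡ 5, so v_1 = 5^{−1} = 9 (mod 11).
  i = 2 (α = 8): (8−3)(8−2)(8−6)(8−10) = 5·6·2·(−2) = −120 ≡ 1, so v_2 = 1^{−1} = 1 (mod 11).
  i = 3 (α = 2): (2−3)(2−8)(2−6)(2−10) = (−1)·(−6)·(−4)·(−8) = 192 ≡ 5, so v_3 = 5^{−1} = 9 (mod 11).
  i = 4 (α = 6): (6−3)(6−8)(6−2)(6−10) = 3·(−2)·4·(−4) = 96 ≡ 8, so v_4 = 8^{−1} = 7 (mod 11).
  i = 5 (α = 10): (10−3)(10−8)(10−2)(10−6) = 7·2·8·4 = 448 ≡ 8, so v_5 = 8^{−1} = 7 (mod 11).
  v = [9, 1, 9, 7, 7].
Step 2: syndromes of r = [6, 1, 2, 5, 8] (all sums mod 11).
  S_0 = Σ v_i r_i = 9·6 + 1·1 + 9·2 + 7·5 + 7·8 = 164 ≡ 10.
  S_1 = Σ v_i α_i r_i = 9·3·6 + 1·8·1 + 9·2·2 + 7·6·5 + 7·10·8 = 976 ≡ 8.
  α_i^2 mod 11 = [9, 9, 4, 3, 1].
  S_2 = Σ v_i α_i^2 r_i = 9·9·6 + 1·9·1 + 9·4·2 + 7·3·5 + 7·1·8 = 728 ≡ 2.
  S = (10, 8, 2) ≠ 0, so r is not a codeword (an error is present).
Step 3: locate the error. For a single error e at position i, S_ℓ = v_i·e·α_i^ℓ, so α_err = S_1/S_0.
  S_0^{−1} = 10^{−1} = 10 (mod 11), so α_err = 8·10 = 80 ≡ 3 = α_1. Error position i = 1.
  Consistency check: S_2/S_1 = 2·7 = 14 ≡ 3 = α_err ✓ (single-error assumption holds).
Step 4: error magnitude e = S_0/v_1 = S_0·∏_{j≠1}(α_1 − α_j) = 10·5 = 50 ≡ 6 (mod 11).
Step 5: correct position 1: c_1 = r_1 − e = 6 − 6 ≡ 0 (mod 11). Hence c = [0, 1, 2, 5, 8].
  Check: interpolating c through the α_i gives m(x) = 6 + 9·x (degree < 2) with m(α_i) = c_i for every i, so c is indeed a codeword.


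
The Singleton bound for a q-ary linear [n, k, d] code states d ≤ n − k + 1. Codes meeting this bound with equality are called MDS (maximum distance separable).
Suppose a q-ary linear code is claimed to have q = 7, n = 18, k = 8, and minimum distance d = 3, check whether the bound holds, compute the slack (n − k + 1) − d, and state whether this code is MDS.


Singleton RHS = n − k + 1 = 11, slack = 8, bound satisfied, not MDS.

Singleton bound: d ≤ n − k + 1.
Here n = 18, k = 8, so n − k + 1 = 11.
Given d = 3, check d ≤ 11: YES.
Slack = (n − k + 1) − d = 8.
The code is NOT MDS (slack = 8 > 0).
Description: the claimed parameters are [18, 8, 3]_7; such a code would be non-MDS.


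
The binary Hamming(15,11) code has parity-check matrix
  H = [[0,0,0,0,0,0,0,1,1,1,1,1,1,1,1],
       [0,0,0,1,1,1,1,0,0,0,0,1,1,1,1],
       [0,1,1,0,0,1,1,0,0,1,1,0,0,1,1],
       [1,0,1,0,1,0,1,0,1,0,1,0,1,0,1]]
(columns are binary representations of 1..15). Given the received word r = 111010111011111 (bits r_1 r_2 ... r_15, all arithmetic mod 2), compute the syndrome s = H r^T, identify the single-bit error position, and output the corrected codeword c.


s = (1, 0, 0, 0)^T, error position = 8, corrected codeword c = 111010101011111

Compute s = H r^T mod 2 one row at a time:
  s_1 = 1 + 1 + 0 + 1 + 1 + 1 + 1 + 1 = 7 ≡ 1 (mod 2).
  s_2 = 0 + 1 + 0 + 1 + 1 + 1 + 1 + 1 = 6 ≡ 0 (mod 2).
  s_3 = 1 + 1 + 0 + 1 + 0 + 1 + 1 + 1 = 6 ≡ 0 (mod 2).
  s_4 = 1 + 1 + 1 + 1 + 1 + 1 + 1 + 1 = 8 ≡ 0 (mod 2).
s = (1, 0, 0, 0)^T — this equals column 8 of H (binary 1000), so error is at position 8.
Correct: flip bit 8 of r = 111010111011111 to get c = 111010101011111.


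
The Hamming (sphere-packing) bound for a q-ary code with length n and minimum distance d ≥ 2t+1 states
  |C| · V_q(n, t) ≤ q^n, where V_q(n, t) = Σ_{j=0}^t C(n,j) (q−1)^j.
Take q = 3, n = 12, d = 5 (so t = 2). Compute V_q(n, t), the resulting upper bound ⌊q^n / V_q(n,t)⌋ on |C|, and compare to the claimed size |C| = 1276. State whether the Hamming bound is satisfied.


V_q(n, t) = 289, q^n = 531441, Hamming bound = 1838, |C| = 1276 ≤ bound (satisfied).

Step 1: Compute V_q(n, t) = Σ_{j=0}^2 C(n, j) (q−1)^j.
  j = 0: C(12,0)·(2)^0 = 1·1 = 1.
  j = 1: C(12,1)·(2)^1 = 12·2 = 24.
  j = 2: C(12,2)·(2)^2 = 66·4 = 264.
  V_q(n, t) = 1 + 24 + 264 = 289.
Step 2: q^n = 3^12 = 531441.
Step 3: Hamming bound ⌊q^n / V_q(n,t)⌋ = ⌊531441/289⌋ = 1838.
Step 4: Compare |C| = 1276 to 1838: satisfied.
The claimed |C| lies below the Hamming bound.


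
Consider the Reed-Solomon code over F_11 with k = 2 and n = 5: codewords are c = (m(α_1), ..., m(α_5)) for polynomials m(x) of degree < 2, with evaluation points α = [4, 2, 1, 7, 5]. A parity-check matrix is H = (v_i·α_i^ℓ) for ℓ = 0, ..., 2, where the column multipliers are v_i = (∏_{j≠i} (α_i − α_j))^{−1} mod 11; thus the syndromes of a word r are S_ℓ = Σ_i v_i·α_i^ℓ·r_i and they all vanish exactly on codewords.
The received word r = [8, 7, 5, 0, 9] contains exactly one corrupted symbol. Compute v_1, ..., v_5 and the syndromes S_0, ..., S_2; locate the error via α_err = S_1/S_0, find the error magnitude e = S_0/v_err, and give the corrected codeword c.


S = (4, 8, 5), error at position 2, error magnitude e = 1, c = [8, 6, 5, 0, 9].

Step 1: column multipliers v_i = (∏_{j≠i}(α_i − α_j))^{−1} mod 11.
  i = 1 (α = 4): (4−2)(4−1)(4−7)(4−5) = 2·3·(−3)·(−1) = 18 ≡ 7, so v_1 = 7^{−1} = 8 (mod 11).
  i = 2 (α = 2): (2−4)(2−1)(2−7)(2−5) = (−2)·1·(−5)·(−3) = −30 ≡ 3, so v_2 = 3^{−1} = 4 (mod 11).
  i = 3 (α = 1): (1−4)(1−2)(1−7)(1−5) = (−3)·(−1)·(−6)·(−4) = 72 ≡ 6, so v_3 = 6^{−1} = 2 (mod 11).
  i = 4 (α = 7): (7−4)(7−2)(7−1)(7−5) = 3·5·6·2 = 180 ≡ 4, so v_4 = 4^{−1} = 3 (mod 11).
  i = 5 (α = 5): (5−4)(5−2)(5−1)(5−7) = 1·3·4·(−2) = −24 ≡ 9, so v_5 = 9^{−1} = 5 (mod 11).
  v = [8, 4, 2, 3, 5].
Step 2: syndromes of r = [8, 7, 5, 0, 9] (all sums mod 11).
  S_0 = Σ v_i r_i = 8·8 + 4·7 + 2·5 + 3·0 + 5·9 = 147 ≡ 4.
  S_1 = Σ v_i α_i r_i = 8·4·8 + 4·2·7 + 2·1·5 + 3·7·0 + 5·5·9 = 547 ≡ 8.
  α_i^2 mod 11 = [5, 4, 1, 5, 3].
  S_2 = Σ v_i α_i^2 r_i = 8·5·8 + 4·4·7 + 2·1·5 + 3·5·0 + 5·3·9 = 577 ≡ 5.
  S = (4, 8, 5) ≠ 0, so r is not a codeword (an error is present).
Step 3: locate the error. For a single error e at position i, S_ℓ = v_i·e·α_i^ℓ, so α_err = S_1/S_0.
  S_0^{−1} = 4^{−1} = 3 (mod 11), so α_err = 8·3 = 24 ≡ 2 = α_2. Error position i = 2.
  Consistency check: S_2/S_1 = 5·7 = 35 ≡ 2 = α_err ✓ (single-error assumption holds).
Step 4: error magnitude e = S_0/v_2 = S_0·∏_{j≠2}(α_2 − α_j) = 4·3 = 12 ≡ 1 (mod 11).
Step 5: correct position 2: c_2 = r_2 − e = 7 − 1 ≡ 6 (mod 11). Hence c = [8, 6, 5, 0, 9].
  Check: interpolating c through the α_i gives m(x) = 4 + 1·x (degree < 2) with m(α_i) = c_i for every i, so c is indeed a codeword.


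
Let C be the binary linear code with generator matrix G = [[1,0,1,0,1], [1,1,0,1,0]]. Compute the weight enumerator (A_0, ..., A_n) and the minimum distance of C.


Weight distribution: A_0 = 1, A_3 = 2, A_4 = 1. Minimum distance d = 3.

Enumerate all 2^2 = 4 messages m ∈ F_2^2.
For each, compute codeword c = mG in F_2^5, then tally its weight.
  m = 00 → c = 00000, weight = 0.
  m = 10 → c = 10101, weight = 3.
  m = 01 → c = 11010, weight = 3.
  m = 11 → c = 01111, weight = 4.
Tally weights:
  weight 0: 1 codewords.
  weight 3: 2 codewords.
  weight 4: 1 codewords.
Minimum distance d = smallest w > 0 with A_w > 0 = 3.
Sanity: Σ A_w = 4 = 2^2 = 4 ✓.


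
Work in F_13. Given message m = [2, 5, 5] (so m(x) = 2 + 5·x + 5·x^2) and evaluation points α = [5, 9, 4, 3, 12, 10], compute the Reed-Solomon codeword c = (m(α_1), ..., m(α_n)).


c = [9, 10, 11, 10, 2, 6]

Message polynomial: m(x) = 2 + 5·x + 5·x^2 (mod 13).
For each evaluation point α_i, compute m(α_i) mod 13:
  α_1 = 5: Horner steps 5 → 4 → 9, so m(5) = 9.
  α_2 = 9: Horner steps 5 → 11 → 10, so m(9) = 10.
  α_3 = 4: Horner steps 5 → 12 → 11, so m(4) = 11.
  α_4 = 3: Horner steps 5 → 7 → 10, so m(3) = 10.
  α_5 = 12: Horner steps 5 → 0 → 2, so m(12) = 2.
  α_6 = 10: Horner steps 5 → 3 → 6, so m(10) = 6.
Codeword c = [9, 10, 11, 10, 2, 6] ∈ F_13^6.


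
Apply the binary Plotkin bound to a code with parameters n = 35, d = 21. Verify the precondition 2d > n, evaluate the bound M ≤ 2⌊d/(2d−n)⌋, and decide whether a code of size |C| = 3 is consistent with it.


Plotkin bound M ≤ 6; given |C| = 3 ≤ bound (satisfied).

Check applicability: 2d = 42, n = 35.
2d − n = 7 > 0, so Plotkin applies.
Compute d/(2d−n) = 21/7 ≈ 3.0000.
⌊d/(2d−n)⌋ = 3.
Plotkin bound: M ≤ 2·3 = 6.
Given |C| = 3, check: satisfied.
This |C| is below the Plotkin bound.


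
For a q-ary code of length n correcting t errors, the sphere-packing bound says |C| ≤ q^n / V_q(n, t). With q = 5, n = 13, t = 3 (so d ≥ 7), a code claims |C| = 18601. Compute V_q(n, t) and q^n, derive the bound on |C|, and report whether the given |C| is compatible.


V_q(n, t) = 19605, q^n = 1220703125, Hamming bound = 62264, |C| = 18601 ≤ bound (satisfied).

Step 1: Compute V_q(n, t) = Σ_{j=0}^3 C(n, j) (q−1)^j.
  j = 0: C(13,0)·(4)^0 = 1·1 = 1.
  j = 1: C(13,1)·(4)^1 = 13·4 = 52.
  j = 2: C(13,2)·(4)^2 = 78·16 = 1248.
  j = 3: C(13,3)·(4)^3 = 286·64 = 18304.
  V_q(n, t) = 1 + 52 + 1248 + 18304 = 19605.
Step 2: q^n = 5^13 = 1220703125.
Step 3: Hamming bound ⌊q^n / V_q(n,t)⌋ = ⌊1220703125/19605⌋ = 62264.
Step 4: Compare |C| = 18601 to 62264: satisfied.
The claimed |C| lies below the Hamming bound.


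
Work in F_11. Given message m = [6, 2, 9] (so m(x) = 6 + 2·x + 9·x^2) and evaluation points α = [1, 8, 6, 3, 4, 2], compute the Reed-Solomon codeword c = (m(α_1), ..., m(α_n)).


c = [6, 4, 1, 5, 4, 2]

Message polynomial: m(x) = 6 + 2·x + 9·x^2 (mod 11).
For each evaluation point α_i, compute m(α_i) mod 11:
  α_1 = 1: Horner steps 9 → 0 → 6, so m(1) = 6.
  α_2 = 8: Horner steps 9 → 8 → 4, so m(8) = 4.
  α_3 = 6: Horner steps 9 → 1 → 1, so m(6) = 1.
  α_4 = 3: Horner steps 9 → 7 → 5, so m(3) = 5.
  α_5 = 4: Horner steps 9 → 5 → 4, so m(4) = 4.
  α_6 = 2: Horner steps 9 → 9 → 2, so m(2) = 2.
Codeword c = [6, 4, 1, 5, 4, 2] ∈ F_11^6.


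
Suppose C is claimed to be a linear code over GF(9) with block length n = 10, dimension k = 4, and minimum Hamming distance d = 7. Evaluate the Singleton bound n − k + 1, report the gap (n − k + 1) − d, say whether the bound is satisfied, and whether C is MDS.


Singleton RHS = n − k + 1 = 7, slack = 0, bound satisfied, MDS.

Singleton bound: d ≤ n − k + 1.
Here n = 10, k = 4, so n − k + 1 = 7.
Given d = 7, check d ≤ 7: YES.
Slack = (n − k + 1) − d = 0.
The code is MDS (slack = 0).
Description: the claimed parameters are [10, 4, 7]_9; such a code would be MDS (meets Singleton bound).


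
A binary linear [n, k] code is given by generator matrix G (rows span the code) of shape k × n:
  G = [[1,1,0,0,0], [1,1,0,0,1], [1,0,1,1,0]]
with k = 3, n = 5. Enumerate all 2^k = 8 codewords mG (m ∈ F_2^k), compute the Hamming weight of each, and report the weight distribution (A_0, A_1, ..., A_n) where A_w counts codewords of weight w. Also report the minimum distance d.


Weight distribution: A_0 = 1, A_1 = 1, A_2 = 1, A_3 = 3, A_4 = 2. Minimum distance d = 1.

Enumerate all 2^3 = 8 messages m ∈ F_2^3.
For each, compute codeword c = mG in F_2^5, then tally its weight.
  m = 000 → c = 00000, weight = 0.
  m = 100 → c = 11000, weight = 2.
  m = 010 → c = 11001, weight = 3.
  m = 110 → c = 00001, weight = 1.
  m = 001 → c = 10110, weight = 3.
  m = 101 → c = 01110, weight = 3.
  m = 011 → c = 01111, weight = 4.
  m = 111 → c = 10111, weight = 4.
Tally weights:
  weight 0: 1 codewords.
  weight 1: 1 codewords.
  weight 2: 1 codewords.
  weight 3: 3 codewords.
  weight 4: 2 codewords.
Minimum distance d = smallest w > 0 with A_w > 0 = 1.
Sanity: Σ A_w = 8 = 2^3 = 8 ✓.


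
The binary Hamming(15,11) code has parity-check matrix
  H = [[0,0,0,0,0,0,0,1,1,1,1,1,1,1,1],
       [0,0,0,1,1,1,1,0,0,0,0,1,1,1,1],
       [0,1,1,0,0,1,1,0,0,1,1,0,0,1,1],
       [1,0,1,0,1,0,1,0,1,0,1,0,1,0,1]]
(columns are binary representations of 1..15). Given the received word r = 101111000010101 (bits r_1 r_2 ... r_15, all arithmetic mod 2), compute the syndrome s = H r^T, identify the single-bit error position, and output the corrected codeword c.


s = (1, 1, 0, 0)^T, error position = 12, corrected codeword c = 101111000011101

Compute s = H r^T mod 2 one row at a time:
  s_1 = 0 + 0 + 0 + 1 + 0 + 1 + 0 + 1 = 3 ≡ 1 (mod 2).
  s_2 = 1 + 1 + 1 + 0 + 0 + 1 + 0 + 1 = 5 ≡ 1 (mod 2).
  s_3 = 0 + 1 + 1 + 0 + 0 + 1 + 0 + 1 = 4 ≡ 0 (mod 2).
  s_4 = 1 + 1 + 1 + 0 + 0 + 1 + 1 + 1 = 6 ≡ 0 (mod 2).
s = (1, 1, 0, 0)^T — this equals column 12 of H (binary 1100), so error is at position 12.
Correct: flip bit 12 of r = 101111000010101 to get c = 101111000011101.


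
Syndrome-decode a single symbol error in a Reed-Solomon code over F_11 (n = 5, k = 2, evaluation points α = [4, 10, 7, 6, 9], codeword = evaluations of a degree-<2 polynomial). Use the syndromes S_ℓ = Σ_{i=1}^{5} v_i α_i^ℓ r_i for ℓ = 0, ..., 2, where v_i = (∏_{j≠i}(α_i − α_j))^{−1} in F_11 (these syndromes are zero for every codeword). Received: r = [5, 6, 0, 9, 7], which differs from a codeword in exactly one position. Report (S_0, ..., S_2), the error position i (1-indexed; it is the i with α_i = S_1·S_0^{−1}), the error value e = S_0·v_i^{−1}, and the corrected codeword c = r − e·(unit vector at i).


S = (1, 9, 4), error at position 5, error magnitude e = 3, c = [5, 6, 0, 9, 4].

Step 1: column multipliers v_i = (∏_{j≠i}(α_i − α_j))^{−1} mod 11.
  i = 1 (α = 4): (4−10)(4−7)(4−6)(4−9) = (−6)·(−3)·(−2)·(−5) = 180 ≡ 4, so v_1 = 4^{−1} = 3 (mod 11).
  i = 2 (α = 10): (10−4)(10−7)(10−6)(10−9) = 6·3·4·1 = 72 ≡ 6, so v_2 = 6^{−1} = 2 (mod 11).
  i = 3 (α = 7): (7−4)(7−10)(7−6)(7−9) = 3·(−3)·1·(−2) = 18 ≡ 7, so v_3 = 7^{−1} = 8 (mod 11).
  i = 4 (α = 6): (6−4)(6−10)(6−7)(6−9) = 2·(−4)·(−1)·(−3) = −24 ≡ 9, so v_4 = 9^{−1} = 5 (mod 11).
  i = 5 (α = 9): (9−4)(9−10)(9−7)(9−6) = 5·(−1)·2·3 = −30 ≡ 3, so v_5 = 3^{−1} = 4 (mod 11).
  v = [3, 2, 8, 5, 4].
Step 2: syndromes of r = [5, 6, 0, 9, 7] (all sums mod 11).
  S_0 = Σ v_i r_i = 3·5 + 2·6 + 8·0 + 5·9 + 4·7 = 100 ≡ 1.
  S_1 = Σ v_i α_i r_i = 3·4·5 + 2·10·6 + 8·7·0 + 5·6·9 + 4·9·7 = 702 ≡ 9.
  α_i^2 mod 11 = [5, 1, 5, 3, 4].
  S_2 = Σ v_i α_i^2 r_i = 3·5·5 + 2·1·6 + 8·5·0 + 5·3·9 + 4·4·7 = 334 ≡ 4.
  S = (1, 9, 4) ≠ 0, so r is not a codeword (an error is present).
Step 3: locate the error. For a single error e at position i, S_ℓ = v_i·e·α_i^ℓ, so α_err = S_1/S_0.
  S_0^{−1} = 1^{−1} = 1 (mod 11), so α_err = 9·1 = 9 ≡ 9 = α_5. Error position i = 5.
  Consistency check: S_2/S_1 = 4·5 = 20 ≡ 9 = α_err ✓ (single-error assumption holds).
Step 4: error magnitude e = S_0/v_5 = S_0·∏_{j≠5}(α_5 − α_j) = 1·3 = 3 ≡ 3 (mod 11).
Step 5: correct position 5: c_5 = r_5 − e = 7 − 3 ≡ 4 (mod 11). Hence c = [5, 6, 0, 9, 4].
  Check: interpolating c through the α_i gives m(x) = 8 + 2·x (degree < 2) with m(α_i) = c_i for every i, so c is indeed a codeword.
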